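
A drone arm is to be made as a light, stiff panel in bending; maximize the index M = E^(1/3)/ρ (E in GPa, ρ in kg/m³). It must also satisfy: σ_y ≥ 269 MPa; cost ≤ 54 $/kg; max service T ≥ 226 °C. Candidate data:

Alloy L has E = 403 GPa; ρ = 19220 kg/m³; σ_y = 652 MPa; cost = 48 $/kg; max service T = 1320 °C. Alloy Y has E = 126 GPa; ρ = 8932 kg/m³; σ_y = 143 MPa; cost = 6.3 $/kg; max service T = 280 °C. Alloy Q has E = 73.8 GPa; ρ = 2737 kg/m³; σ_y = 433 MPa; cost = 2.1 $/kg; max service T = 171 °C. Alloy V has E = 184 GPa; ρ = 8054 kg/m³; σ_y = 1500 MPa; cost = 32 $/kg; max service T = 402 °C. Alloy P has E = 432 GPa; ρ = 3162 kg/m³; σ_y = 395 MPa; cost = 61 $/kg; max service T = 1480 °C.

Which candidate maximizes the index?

Screen on constraints: σ_y ≥ 269 MPa; cost ≤ 54 $/kg; max service T ≥ 226 °C. Survivors: alloy L, alloy V.
Evaluate M for each candidate:
  alloy V: M = 0.706×10⁻³
  alloy L: M = 0.384×10⁻³
Alloy V ranks first.

alloy V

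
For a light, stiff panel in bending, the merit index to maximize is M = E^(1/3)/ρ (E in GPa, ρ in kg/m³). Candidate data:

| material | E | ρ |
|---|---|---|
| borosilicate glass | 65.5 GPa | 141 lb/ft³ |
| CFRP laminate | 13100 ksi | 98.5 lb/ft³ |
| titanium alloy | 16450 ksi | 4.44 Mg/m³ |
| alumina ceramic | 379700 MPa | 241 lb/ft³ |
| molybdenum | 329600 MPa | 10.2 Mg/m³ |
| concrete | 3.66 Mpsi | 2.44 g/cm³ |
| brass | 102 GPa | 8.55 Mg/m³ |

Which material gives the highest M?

Putting every candidate on a common basis:
  borosilicate glass: E = 65.50 GPa, ρ = 2259 kg/m³
  CFRP laminate: E = 90.32 GPa, ρ = 1578 kg/m³
  titanium alloy: E = 113.4 GPa, ρ = 4440 kg/m³
  alumina ceramic: E = 379.7 GPa, ρ = 3860 kg/m³
  molybdenum: E = 329.6 GPa, ρ = 10200 kg/m³
  concrete: E = 25.23 GPa, ρ = 2440 kg/m³
  brass: E = 102.0 GPa, ρ = 8550 kg/m³
  CFRP laminate: M = 2.84×10⁻³
  alumina ceramic: M = 1.88×10⁻³
  borosilicate glass: M = 1.78×10⁻³
  concrete: M = 1.20×10⁻³
  titanium alloy: M = 1.09×10⁻³
  molybdenum: M = 0.677×10⁻³
  brass: M = 0.546×10⁻³
The maximum is for CFRP laminate.

CFRP laminate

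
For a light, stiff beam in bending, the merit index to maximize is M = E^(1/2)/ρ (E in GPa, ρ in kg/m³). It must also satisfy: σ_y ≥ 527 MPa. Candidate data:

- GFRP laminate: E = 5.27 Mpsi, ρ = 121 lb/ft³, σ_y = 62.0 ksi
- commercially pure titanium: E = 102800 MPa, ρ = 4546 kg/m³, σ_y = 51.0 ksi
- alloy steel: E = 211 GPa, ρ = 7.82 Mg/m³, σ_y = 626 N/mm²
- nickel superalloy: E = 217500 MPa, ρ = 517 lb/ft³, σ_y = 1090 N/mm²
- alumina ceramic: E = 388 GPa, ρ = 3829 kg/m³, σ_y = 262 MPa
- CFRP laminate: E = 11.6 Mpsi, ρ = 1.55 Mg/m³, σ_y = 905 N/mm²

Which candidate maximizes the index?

Screen on constraints: σ_y ≥ 527 MPa. Survivors: alloy steel, nickel superalloy, CFRP laminate.
Normalizing units and computing the index:
  alloy steel: E = 211.0 GPa, ρ = 7820 kg/m³
  nickel superalloy: E = 217.5 GPa, ρ = 8282 kg/m³
  CFRP laminate: E = 79.98 GPa, ρ = 1550 kg/m³
  CFRP laminate: M = 5.77×10⁻³
  alloy steel: M = 1.86×10⁻³
  nickel superalloy: M = 1.78×10⁻³
CFRP laminate has the largest M.

CFRP laminate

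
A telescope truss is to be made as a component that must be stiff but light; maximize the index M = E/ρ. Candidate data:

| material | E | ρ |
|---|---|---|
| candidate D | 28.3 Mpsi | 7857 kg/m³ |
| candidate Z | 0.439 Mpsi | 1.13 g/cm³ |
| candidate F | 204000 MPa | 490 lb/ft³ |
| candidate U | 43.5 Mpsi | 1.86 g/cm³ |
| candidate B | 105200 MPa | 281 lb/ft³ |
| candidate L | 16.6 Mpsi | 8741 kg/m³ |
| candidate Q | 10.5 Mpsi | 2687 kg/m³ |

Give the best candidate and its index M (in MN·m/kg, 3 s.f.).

candidate U, M = 161 MN·m/kg

Normalizing units and computing the index:
  candidate D: E = 195.1 GPa, ρ = 7857 kg/m³
  candidate Z: E = 3.027 GPa, ρ = 1130 kg/m³
  candidate F: E = 204.0 GPa, ρ = 7849 kg/m³
  candidate U: E = 299.9 GPa, ρ = 1860 kg/m³
  candidate B: E = 105.2 GPa, ρ = 4501 kg/m³
  candidate L: E = 114.5 GPa, ρ = 8741 kg/m³
  candidate Q: E = 72.39 GPa, ρ = 2687 kg/m³
  candidate U: M = 161 MN·m/kg
  candidate Q: M = 26.9 MN·m/kg
  candidate F: M = 26.0 MN·m/kg
  candidate D: M = 24.8 MN·m/kg
  candidate B: M = 23.4 MN·m/kg
  candidate L: M = 13.1 MN·m/kg
  candidate Z: M = 2.68 MN·m/kg
The maximum is for candidate U.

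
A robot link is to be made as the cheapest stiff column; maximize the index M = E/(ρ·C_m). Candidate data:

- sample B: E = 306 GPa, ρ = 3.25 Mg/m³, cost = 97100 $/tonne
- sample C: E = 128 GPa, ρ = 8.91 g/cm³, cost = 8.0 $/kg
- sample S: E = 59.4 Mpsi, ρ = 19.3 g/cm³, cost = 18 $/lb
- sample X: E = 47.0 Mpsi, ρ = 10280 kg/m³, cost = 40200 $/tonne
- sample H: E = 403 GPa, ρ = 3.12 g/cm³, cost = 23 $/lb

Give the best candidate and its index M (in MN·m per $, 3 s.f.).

sample H, M = 2.55 MN·m per $

Putting every candidate on a common basis:
  sample B: E = 306.0 GPa, ρ = 3250 kg/m³, cost = 97.10 $/kg
  sample C: E = 128.0 GPa, ρ = 8910 kg/m³, cost = 8.000 $/kg
  sample S: E = 409.5 GPa, ρ = 19300 kg/m³, cost = 39.68 $/kg
  sample X: E = 324.1 GPa, ρ = 10280 kg/m³, cost = 40.20 $/kg
  sample H: E = 403.0 GPa, ρ = 3120 kg/m³, cost = 50.71 $/kg
  sample H: M = 2.55 MN·m per $
  sample C: M = 1.80 MN·m per $
  sample B: M = 0.970 MN·m per $
  sample X: M = 0.784 MN·m per $
  sample S: M = 0.535 MN·m per $
Highest index: sample H.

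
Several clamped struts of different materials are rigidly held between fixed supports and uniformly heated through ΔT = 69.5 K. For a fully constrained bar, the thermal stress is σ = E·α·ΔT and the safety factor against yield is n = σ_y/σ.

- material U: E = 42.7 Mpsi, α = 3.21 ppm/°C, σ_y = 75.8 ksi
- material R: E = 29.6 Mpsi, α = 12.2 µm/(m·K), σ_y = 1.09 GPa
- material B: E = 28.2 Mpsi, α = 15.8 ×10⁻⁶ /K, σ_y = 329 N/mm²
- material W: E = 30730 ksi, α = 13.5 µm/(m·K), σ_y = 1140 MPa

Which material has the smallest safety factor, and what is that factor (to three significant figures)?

material B, n = 1.54

In consistent units (E in GPa, α in ×10⁻⁶/K, σ_y in MPa):
  material U: E = 294.4, α = 3.21, σ_y = 522.6 → σ = 65.7 MPa, n = 7.96
  material R: E = 204.1, α = 12.2, σ_y = 1090 → σ = 173 MPa, n = 6.30
  material B: E = 194.4, α = 15.8, σ_y = 329.0 → σ = 214 MPa, n = 1.54
  material W: E = 211.9, α = 13.5, σ_y = 1140 → σ = 199 MPa, n = 5.73
Material B has the lowest safety factor, n = 1.54.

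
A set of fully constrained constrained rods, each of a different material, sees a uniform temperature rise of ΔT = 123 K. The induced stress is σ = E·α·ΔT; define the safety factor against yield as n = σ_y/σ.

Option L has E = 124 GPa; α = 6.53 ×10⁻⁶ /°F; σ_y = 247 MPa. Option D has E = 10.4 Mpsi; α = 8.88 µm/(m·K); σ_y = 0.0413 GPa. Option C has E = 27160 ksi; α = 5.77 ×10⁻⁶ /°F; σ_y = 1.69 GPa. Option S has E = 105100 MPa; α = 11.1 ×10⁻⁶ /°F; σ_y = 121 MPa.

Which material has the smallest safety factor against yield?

In consistent units (E in GPa, α in ×10⁻⁶/K, σ_y in MPa):
  option L: E = 124.0, α = 11.8, σ_y = 247.0 → σ = 179 MPa, n = 1.38
  option D: E = 71.71, α = 8.88, σ_y = 41.30 → σ = 78.3 MPa, n = 0.527
  option C: E = 187.3, α = 10.4, σ_y = 1690 → σ = 239 MPa, n = 7.06
  option S: E = 105.1, α = 20.0, σ_y = 121.0 → σ = 258 MPa, n = 0.468
Option S has the lowest safety factor, n = 0.468.

option S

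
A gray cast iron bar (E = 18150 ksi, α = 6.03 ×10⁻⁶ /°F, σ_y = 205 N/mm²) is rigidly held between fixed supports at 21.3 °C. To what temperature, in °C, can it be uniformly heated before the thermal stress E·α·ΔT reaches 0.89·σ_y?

156 °C

E = 18150 ksi = 125.1 GPa.
α = 6.03×10⁻⁶/°F × 9/5 = 10.9×10⁻⁶/K.
σ_y = 205 N/mm² = 205.0 MPa.
E·α·ΔT = 182.4 MPa ⇒ ΔT = 182.4 / (125.1×10³ × 10.9×10⁻⁶) = 134.3 K.
T = 21.3 + 134.3 = 155.6 °C.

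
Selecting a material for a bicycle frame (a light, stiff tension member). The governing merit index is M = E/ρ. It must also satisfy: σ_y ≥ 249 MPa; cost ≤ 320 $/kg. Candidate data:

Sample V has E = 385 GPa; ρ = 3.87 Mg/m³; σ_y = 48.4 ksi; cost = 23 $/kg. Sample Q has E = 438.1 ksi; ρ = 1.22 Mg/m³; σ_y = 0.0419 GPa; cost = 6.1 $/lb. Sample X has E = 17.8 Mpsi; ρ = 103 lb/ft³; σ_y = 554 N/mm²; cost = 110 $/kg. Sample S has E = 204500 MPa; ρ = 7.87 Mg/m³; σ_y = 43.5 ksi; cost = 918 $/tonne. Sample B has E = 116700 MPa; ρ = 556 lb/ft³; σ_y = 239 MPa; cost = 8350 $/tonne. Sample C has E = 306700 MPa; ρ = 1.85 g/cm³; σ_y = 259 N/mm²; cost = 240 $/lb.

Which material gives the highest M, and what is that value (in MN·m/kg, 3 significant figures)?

sample V, M = 99.5 MN·m/kg

Screen on constraints: σ_y ≥ 249 MPa; cost ≤ 320 $/kg. Survivors: sample V, sample X, sample S.
In SI units:
  sample V: E = 385.0 GPa, ρ = 3870 kg/m³
  sample X: E = 122.7 GPa, ρ = 1650 kg/m³
  sample S: E = 204.5 GPa, ρ = 7870 kg/m³
  sample V: M = 99.5 MN·m/kg
  sample X: M = 74.4 MN·m/kg
  sample S: M = 26.0 MN·m/kg
Sample V ranks first.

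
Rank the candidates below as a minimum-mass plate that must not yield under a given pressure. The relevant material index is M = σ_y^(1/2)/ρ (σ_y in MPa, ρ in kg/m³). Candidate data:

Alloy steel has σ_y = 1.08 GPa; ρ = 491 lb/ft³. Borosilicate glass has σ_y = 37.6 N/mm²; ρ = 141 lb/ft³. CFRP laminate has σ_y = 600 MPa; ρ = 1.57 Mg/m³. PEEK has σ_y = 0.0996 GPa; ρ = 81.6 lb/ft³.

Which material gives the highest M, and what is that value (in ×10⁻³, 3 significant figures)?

CFRP laminate, M = 15.6×10⁻³

After converting to SI:
  alloy steel: σ_y = 1080 MPa, ρ = 7865 kg/m³
  borosilicate glass: σ_y = 37.60 MPa, ρ = 2259 kg/m³
  CFRP laminate: σ_y = 600.0 MPa, ρ = 1570 kg/m³
  PEEK: σ_y = 99.60 MPa, ρ = 1307 kg/m³
  CFRP laminate: M = 15.6×10⁻³
  PEEK: M = 7.64×10⁻³
  alloy steel: M = 4.18×10⁻³
  borosilicate glass: M = 2.71×10⁻³
CFRP laminate ranks first.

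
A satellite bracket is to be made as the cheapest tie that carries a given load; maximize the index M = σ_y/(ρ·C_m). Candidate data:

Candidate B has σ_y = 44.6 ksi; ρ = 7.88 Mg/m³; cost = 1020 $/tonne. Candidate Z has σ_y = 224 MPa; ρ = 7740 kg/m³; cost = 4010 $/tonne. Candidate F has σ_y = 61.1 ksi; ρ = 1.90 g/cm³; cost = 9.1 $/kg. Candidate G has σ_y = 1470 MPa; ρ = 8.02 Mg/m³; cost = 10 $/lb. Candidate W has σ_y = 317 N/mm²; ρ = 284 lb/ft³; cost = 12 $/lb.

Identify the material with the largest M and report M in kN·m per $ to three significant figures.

In SI units:
  candidate B: σ_y = 307.5 MPa, ρ = 7880 kg/m³, cost = 1.020 $/kg
  candidate Z: σ_y = 224.0 MPa, ρ = 7740 kg/m³, cost = 4.010 $/kg
  candidate F: σ_y = 421.3 MPa, ρ = 1900 kg/m³, cost = 9.100 $/kg
  candidate G: σ_y = 1470 MPa, ρ = 8020 kg/m³, cost = 22.05 $/kg
  candidate W: σ_y = 317.0 MPa, ρ = 4549 kg/m³, cost = 26.46 $/kg
  candidate B: M = 38.3 kN·m per $
  candidate F: M = 24.4 kN·m per $
  candidate G: M = 8.31 kN·m per $
  candidate Z: M = 7.22 kN·m per $
  candidate W: M = 2.63 kN·m per $
Candidate B ranks first.

candidate B, M = 38.3 kN·m per $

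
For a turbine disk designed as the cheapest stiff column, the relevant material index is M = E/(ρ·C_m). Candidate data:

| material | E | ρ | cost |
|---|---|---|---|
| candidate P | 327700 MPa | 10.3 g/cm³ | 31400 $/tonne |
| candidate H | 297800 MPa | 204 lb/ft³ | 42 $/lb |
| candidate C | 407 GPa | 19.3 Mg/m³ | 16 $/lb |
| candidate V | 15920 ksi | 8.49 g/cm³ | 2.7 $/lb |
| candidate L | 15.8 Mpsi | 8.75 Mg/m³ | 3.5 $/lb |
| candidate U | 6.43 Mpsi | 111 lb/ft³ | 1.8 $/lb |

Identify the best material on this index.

Convert each candidate to consistent units, then evaluate M:
  candidate P: E = 327.7 GPa, ρ = 10300 kg/m³, cost = 31.40 $/kg
  candidate H: E = 297.8 GPa, ρ = 3268 kg/m³, cost = 92.59 $/kg
  candidate C: E = 407.0 GPa, ρ = 19300 kg/m³, cost = 35.27 $/kg
  candidate V: E = 109.8 GPa, ρ = 8490 kg/m³, cost = 5.952 $/kg
  candidate L: E = 108.9 GPa, ρ = 8750 kg/m³, cost = 7.716 $/kg
  candidate U: E = 44.33 GPa, ρ = 1778 kg/m³, cost = 3.968 $/kg
  candidate U: M = 6.28 MN·m per $
  candidate V: M = 2.17 MN·m per $
  candidate L: M = 1.61 MN·m per $
  candidate P: M = 1.01 MN·m per $
  candidate H: M = 0.984 MN·m per $
  candidate C: M = 0.598 MN·m per $
Candidate U ranks first.

candidate U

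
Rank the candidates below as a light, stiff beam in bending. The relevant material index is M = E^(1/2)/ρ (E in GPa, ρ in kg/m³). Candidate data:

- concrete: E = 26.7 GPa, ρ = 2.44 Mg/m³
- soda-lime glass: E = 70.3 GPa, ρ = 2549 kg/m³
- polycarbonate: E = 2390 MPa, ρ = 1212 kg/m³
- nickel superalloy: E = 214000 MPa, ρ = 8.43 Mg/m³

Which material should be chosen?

soda-lime glass

Normalizing units and computing the index:
  concrete: E = 26.70 GPa, ρ = 2440 kg/m³
  soda-lime glass: E = 70.30 GPa, ρ = 2549 kg/m³
  polycarbonate: E = 2.390 GPa, ρ = 1212 kg/m³
  nickel superalloy: E = 214.0 GPa, ρ = 8430 kg/m³
  soda-lime glass: M = 3.29×10⁻³
  concrete: M = 2.12×10⁻³
  nickel superalloy: M = 1.74×10⁻³
  polycarbonate: M = 1.28×10⁻³
Soda-lime glass ranks first.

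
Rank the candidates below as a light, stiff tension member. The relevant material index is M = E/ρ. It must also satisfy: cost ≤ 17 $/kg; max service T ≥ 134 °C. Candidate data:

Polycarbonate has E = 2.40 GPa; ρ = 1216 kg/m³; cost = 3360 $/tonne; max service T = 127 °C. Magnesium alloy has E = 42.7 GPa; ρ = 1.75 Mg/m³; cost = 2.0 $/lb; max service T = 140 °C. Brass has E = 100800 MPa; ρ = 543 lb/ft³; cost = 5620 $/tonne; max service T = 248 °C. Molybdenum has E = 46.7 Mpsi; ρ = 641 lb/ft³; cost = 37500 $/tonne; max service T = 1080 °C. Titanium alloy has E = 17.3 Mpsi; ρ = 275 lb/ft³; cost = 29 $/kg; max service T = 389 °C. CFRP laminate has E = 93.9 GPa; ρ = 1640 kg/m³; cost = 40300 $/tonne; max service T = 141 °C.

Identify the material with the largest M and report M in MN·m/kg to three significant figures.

Screen on constraints: cost ≤ 17 $/kg; max service T ≥ 134 °C. Survivors: magnesium alloy, brass.
Normalizing units and computing the index:
  magnesium alloy: E = 42.70 GPa, ρ = 1750 kg/m³
  brass: E = 100.8 GPa, ρ = 8698 kg/m³
  magnesium alloy: M = 24.4 MN·m/kg
  brass: M = 11.6 MN·m/kg
Magnesium alloy has the largest M.

magnesium alloy, M = 24.4 MN·m/kg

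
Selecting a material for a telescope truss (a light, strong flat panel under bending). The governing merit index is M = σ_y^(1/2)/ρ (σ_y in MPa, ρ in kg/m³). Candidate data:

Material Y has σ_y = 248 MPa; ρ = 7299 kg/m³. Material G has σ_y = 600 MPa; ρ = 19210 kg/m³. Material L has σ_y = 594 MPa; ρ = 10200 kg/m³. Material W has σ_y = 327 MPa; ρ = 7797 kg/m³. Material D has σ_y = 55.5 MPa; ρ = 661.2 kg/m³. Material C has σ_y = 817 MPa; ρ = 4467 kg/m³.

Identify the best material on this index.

Per-candidate index values:
  material D: M = 11.3×10⁻³
  material C: M = 6.40×10⁻³
  material L: M = 2.39×10⁻³
  material W: M = 2.32×10⁻³
  material Y: M = 2.16×10⁻³
  material G: M = 1.28×10⁻³
Material D has the largest M.

material D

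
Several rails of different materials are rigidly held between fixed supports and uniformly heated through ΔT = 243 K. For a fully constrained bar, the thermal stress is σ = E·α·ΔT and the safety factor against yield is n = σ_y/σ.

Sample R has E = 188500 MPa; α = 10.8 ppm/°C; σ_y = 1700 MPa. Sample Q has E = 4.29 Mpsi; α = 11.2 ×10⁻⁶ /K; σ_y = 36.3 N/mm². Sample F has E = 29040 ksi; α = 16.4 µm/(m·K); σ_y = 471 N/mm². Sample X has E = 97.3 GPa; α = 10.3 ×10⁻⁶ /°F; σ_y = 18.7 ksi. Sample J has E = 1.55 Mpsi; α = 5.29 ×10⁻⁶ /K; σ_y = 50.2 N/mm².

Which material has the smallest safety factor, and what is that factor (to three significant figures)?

sample X, n = 0.294

Converting E to GPa, α to ×10⁻⁶/K, σ_y to MPa, then σ and n for each:
  sample R: E = 188.5, α = 10.8, σ_y = 1700 → σ = 495 MPa, n = 3.44
  sample Q: E = 29.58, α = 11.2, σ_y = 36.30 → σ = 80.5 MPa, n = 0.451
  sample F: E = 200.2, α = 16.4, σ_y = 471.0 → σ = 798 MPa, n = 0.590
  sample X: E = 97.30, α = 18.5, σ_y = 128.9 → σ = 438 MPa, n = 0.294
  sample J: E = 10.69, α = 5.29, σ_y = 50.20 → σ = 13.7 MPa, n = 3.65
The minimum is sample X at n = 0.294.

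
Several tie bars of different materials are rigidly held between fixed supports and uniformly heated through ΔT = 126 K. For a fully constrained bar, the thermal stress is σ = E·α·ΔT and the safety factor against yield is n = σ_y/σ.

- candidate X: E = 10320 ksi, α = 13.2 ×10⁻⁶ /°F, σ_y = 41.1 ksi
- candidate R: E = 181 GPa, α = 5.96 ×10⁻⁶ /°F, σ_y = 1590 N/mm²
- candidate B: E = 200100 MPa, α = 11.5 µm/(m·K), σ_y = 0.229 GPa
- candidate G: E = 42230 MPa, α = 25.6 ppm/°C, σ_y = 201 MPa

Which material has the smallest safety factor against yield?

With everything in SI (GPa, ×10⁻⁶/K, MPa):
  candidate X: E = 71.15, α = 23.8, σ_y = 283.4 → σ = 213 MPa, n = 1.33
  candidate R: E = 181.0, α = 10.7, σ_y = 1590 → σ = 245 MPa, n = 6.50
  candidate B: E = 200.1, α = 11.5, σ_y = 229.0 → σ = 290 MPa, n = 0.790
  candidate G: E = 42.23, α = 25.6, σ_y = 201.0 → σ = 136 MPa, n = 1.48
Smallest n: candidate B with n = 0.790.

candidate B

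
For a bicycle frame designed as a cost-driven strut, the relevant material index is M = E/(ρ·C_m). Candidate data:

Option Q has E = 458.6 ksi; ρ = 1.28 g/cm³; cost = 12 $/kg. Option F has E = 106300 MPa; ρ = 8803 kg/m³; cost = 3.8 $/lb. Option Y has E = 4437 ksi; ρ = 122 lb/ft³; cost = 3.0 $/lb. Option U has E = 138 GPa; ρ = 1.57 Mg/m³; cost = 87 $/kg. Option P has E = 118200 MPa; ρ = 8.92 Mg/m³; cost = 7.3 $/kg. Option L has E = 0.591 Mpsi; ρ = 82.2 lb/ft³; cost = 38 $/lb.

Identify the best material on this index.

In SI units:
  option Q: E = 3.162 GPa, ρ = 1280 kg/m³, cost = 12.00 $/kg
  option F: E = 106.3 GPa, ρ = 8803 kg/m³, cost = 8.377 $/kg
  option Y: E = 30.59 GPa, ρ = 1954 kg/m³, cost = 6.614 $/kg
  option U: E = 138.0 GPa, ρ = 1570 kg/m³, cost = 87.00 $/kg
  option P: E = 118.2 GPa, ρ = 8920 kg/m³, cost = 7.300 $/kg
  option L: E = 4.075 GPa, ρ = 1317 kg/m³, cost = 83.77 $/kg
  option Y: M = 2.37 MN·m per $
  option P: M = 1.82 MN·m per $
  option F: M = 1.44 MN·m per $
  option U: M = 1.01 MN·m per $
  option Q: M = 0.206 MN·m per $
  option L: M = 0.0369 MN·m per $
The maximum is for option Y.

option Y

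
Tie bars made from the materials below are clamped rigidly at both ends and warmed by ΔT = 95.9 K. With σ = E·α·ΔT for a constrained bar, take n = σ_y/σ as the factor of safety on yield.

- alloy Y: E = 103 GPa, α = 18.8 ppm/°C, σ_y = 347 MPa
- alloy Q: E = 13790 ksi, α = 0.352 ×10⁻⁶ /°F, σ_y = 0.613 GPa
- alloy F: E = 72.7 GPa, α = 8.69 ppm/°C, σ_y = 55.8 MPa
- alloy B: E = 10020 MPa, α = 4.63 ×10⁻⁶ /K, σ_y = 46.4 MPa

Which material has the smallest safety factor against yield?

alloy F

Converting E to GPa, α to ×10⁻⁶/K, σ_y to MPa, then σ and n for each:
  alloy Y: E = 103.0, α = 18.8, σ_y = 347.0 → σ = 186 MPa, n = 1.87
  alloy Q: E = 95.08, α = 0.634, σ_y = 613.0 → σ = 5.78 MPa, n = 106
  alloy F: E = 72.70, α = 8.69, σ_y = 55.80 → σ = 60.6 MPa, n = 0.921
  alloy B: E = 10.02, α = 4.63, σ_y = 46.40 → σ = 4.45 MPa, n = 10.4
Alloy F has the lowest safety factor, n = 0.921.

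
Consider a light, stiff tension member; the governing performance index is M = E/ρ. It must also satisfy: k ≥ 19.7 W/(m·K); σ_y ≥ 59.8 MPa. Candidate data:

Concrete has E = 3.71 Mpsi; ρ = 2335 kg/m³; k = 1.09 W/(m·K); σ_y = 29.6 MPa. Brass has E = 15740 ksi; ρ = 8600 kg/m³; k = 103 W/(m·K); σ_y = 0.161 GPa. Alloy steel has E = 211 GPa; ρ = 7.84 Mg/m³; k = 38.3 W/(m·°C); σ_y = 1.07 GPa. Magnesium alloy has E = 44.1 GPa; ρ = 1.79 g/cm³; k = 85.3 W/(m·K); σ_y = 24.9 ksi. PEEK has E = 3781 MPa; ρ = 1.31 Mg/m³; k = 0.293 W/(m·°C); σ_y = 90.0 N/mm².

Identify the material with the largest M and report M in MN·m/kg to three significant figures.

alloy steel, M = 26.9 MN·m/kg

Screen on constraints: k ≥ 19.7 W/(m·K); σ_y ≥ 59.8 MPa. Survivors: brass, alloy steel, magnesium alloy.
Normalizing units and computing the index:
  brass: E = 108.5 GPa, ρ = 8600 kg/m³
  alloy steel: E = 211.0 GPa, ρ = 7840 kg/m³
  magnesium alloy: E = 44.10 GPa, ρ = 1790 kg/m³
  alloy steel: M = 26.9 MN·m/kg
  magnesium alloy: M = 24.6 MN·m/kg
  brass: M = 12.6 MN·m/kg
Highest index: alloy steel.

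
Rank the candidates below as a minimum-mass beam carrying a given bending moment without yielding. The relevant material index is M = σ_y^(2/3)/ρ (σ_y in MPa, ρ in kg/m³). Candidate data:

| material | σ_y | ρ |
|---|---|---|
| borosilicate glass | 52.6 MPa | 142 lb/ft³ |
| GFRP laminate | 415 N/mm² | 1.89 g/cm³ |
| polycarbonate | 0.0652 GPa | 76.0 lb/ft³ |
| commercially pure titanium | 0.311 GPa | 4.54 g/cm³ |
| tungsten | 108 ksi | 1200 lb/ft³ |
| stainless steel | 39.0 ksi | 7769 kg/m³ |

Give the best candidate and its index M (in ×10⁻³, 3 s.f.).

GFRP laminate, M = 29.4×10⁻³

After converting to SI:
  borosilicate glass: σ_y = 52.60 MPa, ρ = 2275 kg/m³
  GFRP laminate: σ_y = 415.0 MPa, ρ = 1890 kg/m³
  polycarbonate: σ_y = 65.20 MPa, ρ = 1217 kg/m³
  commercially pure titanium: σ_y = 311.0 MPa, ρ = 4540 kg/m³
  tungsten: σ_y = 744.6 MPa, ρ = 19220 kg/m³
  stainless steel: σ_y = 268.9 MPa, ρ = 7769 kg/m³
  GFRP laminate: M = 29.4×10⁻³
  polycarbonate: M = 13.3×10⁻³
  commercially pure titanium: M = 10.1×10⁻³
  borosilicate glass: M = 6.17×10⁻³
  stainless steel: M = 5.36×10⁻³
  tungsten: M = 4.27×10⁻³
GFRP laminate has the largest M.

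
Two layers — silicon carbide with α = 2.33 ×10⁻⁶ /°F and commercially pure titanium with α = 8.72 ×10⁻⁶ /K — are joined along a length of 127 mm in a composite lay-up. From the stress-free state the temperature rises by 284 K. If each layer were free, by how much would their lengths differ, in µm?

163 µm

silicon carbide: α = 2.33×10⁻⁶/°F × 9/5 = 4.19×10⁻⁶/K.
Δα = |4.19 − 8.72|×10⁻⁶/K = 4.53×10⁻⁶/K.
ΔL_mismatch = Δα·L·ΔT = 4.53×10⁻⁶ × 127.0 mm × 284.0 K = 163 µm.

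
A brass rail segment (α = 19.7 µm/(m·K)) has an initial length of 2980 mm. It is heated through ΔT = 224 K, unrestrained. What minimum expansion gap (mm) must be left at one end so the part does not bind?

ΔL = α·L₀·ΔT = 19.7×10⁻⁶ × 2980 mm × 224.0 K = 13.2 mm.

13.2 mm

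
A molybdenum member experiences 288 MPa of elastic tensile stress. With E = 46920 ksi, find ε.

8.90×10⁻⁴

E = 46920 ksi = 323.5 GPa = 323500 MPa.
ε = σ/E = 288 / 323500 = 8.90×10⁻⁴.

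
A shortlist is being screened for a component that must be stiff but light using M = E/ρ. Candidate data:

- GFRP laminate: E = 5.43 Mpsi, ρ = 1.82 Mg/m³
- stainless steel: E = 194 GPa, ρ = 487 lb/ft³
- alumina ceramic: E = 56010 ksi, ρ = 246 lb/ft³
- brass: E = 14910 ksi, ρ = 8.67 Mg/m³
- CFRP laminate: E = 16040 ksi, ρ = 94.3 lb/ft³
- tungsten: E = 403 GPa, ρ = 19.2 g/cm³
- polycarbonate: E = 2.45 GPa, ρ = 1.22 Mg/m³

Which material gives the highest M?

After converting to SI:
  GFRP laminate: E = 37.44 GPa, ρ = 1820 kg/m³
  stainless steel: E = 194.0 GPa, ρ = 7801 kg/m³
  alumina ceramic: E = 386.2 GPa, ρ = 3941 kg/m³
  brass: E = 102.8 GPa, ρ = 8670 kg/m³
  CFRP laminate: E = 110.6 GPa, ρ = 1511 kg/m³
  tungsten: E = 403.0 GPa, ρ = 19200 kg/m³
  polycarbonate: E = 2.450 GPa, ρ = 1220 kg/m³
  alumina ceramic: M = 98.0 MN·m/kg
  CFRP laminate: M = 73.2 MN·m/kg
  stainless steel: M = 24.9 MN·m/kg
  tungsten: M = 21.0 MN·m/kg
  GFRP laminate: M = 20.6 MN·m/kg
  brass: M = 11.9 MN·m/kg
  polycarbonate: M = 2.01 MN·m/kg
Alumina ceramic has the largest M.

alumina ceramic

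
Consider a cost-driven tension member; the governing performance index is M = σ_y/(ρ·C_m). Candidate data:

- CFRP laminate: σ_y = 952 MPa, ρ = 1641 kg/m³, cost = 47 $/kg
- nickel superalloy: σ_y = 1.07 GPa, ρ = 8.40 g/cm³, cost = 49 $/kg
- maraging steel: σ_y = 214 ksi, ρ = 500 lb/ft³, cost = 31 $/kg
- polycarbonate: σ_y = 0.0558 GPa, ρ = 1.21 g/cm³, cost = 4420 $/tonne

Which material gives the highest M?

In SI units:
  CFRP laminate: σ_y = 952.0 MPa, ρ = 1641 kg/m³, cost = 47.00 $/kg
  nickel superalloy: σ_y = 1070 MPa, ρ = 8400 kg/m³, cost = 49.00 $/kg
  maraging steel: σ_y = 1475 MPa, ρ = 8009 kg/m³, cost = 31.00 $/kg
  polycarbonate: σ_y = 55.80 MPa, ρ = 1210 kg/m³, cost = 4.420 $/kg
  CFRP laminate: M = 12.3 kN·m per $
  polycarbonate: M = 10.4 kN·m per $
  maraging steel: M = 5.94 kN·m per $
  nickel superalloy: M = 2.60 kN·m per $
CFRP laminate has the largest M.

CFRP laminate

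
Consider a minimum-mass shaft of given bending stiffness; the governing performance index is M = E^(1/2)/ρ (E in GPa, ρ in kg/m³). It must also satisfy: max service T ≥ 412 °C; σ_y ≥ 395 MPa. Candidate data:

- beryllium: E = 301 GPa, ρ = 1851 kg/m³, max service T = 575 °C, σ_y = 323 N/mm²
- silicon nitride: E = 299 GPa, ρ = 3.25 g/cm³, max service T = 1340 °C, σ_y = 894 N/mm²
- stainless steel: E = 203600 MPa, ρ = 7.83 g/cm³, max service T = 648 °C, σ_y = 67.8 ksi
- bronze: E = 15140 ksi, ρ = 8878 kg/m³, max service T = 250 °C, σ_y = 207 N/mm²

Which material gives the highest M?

Screen on constraints: max service T ≥ 412 °C; σ_y ≥ 395 MPa. Survivors: silicon nitride, stainless steel.
After converting to SI:
  silicon nitride: E = 299.0 GPa, ρ = 3250 kg/m³
  stainless steel: E = 203.6 GPa, ρ = 7830 kg/m³
  silicon nitride: M = 5.32×10⁻³
  stainless steel: M = 1.82×10⁻³
Silicon nitride has the largest M.

silicon nitride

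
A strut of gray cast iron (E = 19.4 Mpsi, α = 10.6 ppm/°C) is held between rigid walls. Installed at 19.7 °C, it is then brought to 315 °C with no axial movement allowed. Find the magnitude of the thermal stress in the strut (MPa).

419 MPa

E = 19.4 Mpsi = 133.8 GPa.
ΔT = 295.3 K. Constrained thermal stress σ = E·α·ΔT = 133.8×10³ MPa × 10.6×10⁻⁶ × 295.3 = 419 MPa (compressive).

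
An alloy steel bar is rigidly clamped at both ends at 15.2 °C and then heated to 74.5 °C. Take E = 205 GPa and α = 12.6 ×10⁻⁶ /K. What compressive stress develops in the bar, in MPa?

153 MPa

ΔT = 59.30 K. Constrained thermal stress σ = E·α·ΔT = 205.0×10³ MPa × 12.6×10⁻⁶ × 59.30 = 153 MPa (compressive).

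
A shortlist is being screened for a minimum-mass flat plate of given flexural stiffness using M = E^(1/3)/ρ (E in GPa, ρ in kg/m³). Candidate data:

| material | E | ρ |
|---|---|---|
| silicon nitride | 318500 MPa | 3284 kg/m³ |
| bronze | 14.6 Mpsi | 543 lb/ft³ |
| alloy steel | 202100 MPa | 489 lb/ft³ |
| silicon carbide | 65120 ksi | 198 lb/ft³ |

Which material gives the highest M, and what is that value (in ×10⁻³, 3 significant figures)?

silicon carbide, M = 2.41×10⁻³

In SI units:
  silicon nitride: E = 318.5 GPa, ρ = 3284 kg/m³
  bronze: E = 100.7 GPa, ρ = 8698 kg/m³
  alloy steel: E = 202.1 GPa, ρ = 7833 kg/m³
  silicon carbide: E = 449.0 GPa, ρ = 3172 kg/m³
  silicon carbide: M = 2.41×10⁻³
  silicon nitride: M = 2.08×10⁻³
  alloy steel: M = 0.749×10⁻³
  bronze: M = 0.535×10⁻³
The maximum is for silicon carbide.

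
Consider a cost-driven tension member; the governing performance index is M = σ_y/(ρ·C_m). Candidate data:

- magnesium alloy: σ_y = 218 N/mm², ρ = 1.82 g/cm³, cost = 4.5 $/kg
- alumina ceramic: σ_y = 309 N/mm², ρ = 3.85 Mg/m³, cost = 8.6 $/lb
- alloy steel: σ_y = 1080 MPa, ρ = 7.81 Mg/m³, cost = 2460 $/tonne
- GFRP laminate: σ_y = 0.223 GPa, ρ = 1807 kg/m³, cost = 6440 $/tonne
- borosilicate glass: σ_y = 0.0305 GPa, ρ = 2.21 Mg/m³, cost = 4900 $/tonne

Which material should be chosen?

Convert each candidate to consistent units, then evaluate M:
  magnesium alloy: σ_y = 218.0 MPa, ρ = 1820 kg/m³, cost = 4.500 $/kg
  alumina ceramic: σ_y = 309.0 MPa, ρ = 3850 kg/m³, cost = 18.96 $/kg
  alloy steel: σ_y = 1080 MPa, ρ = 7810 kg/m³, cost = 2.460 $/kg
  GFRP laminate: σ_y = 223.0 MPa, ρ = 1807 kg/m³, cost = 6.440 $/kg
  borosilicate glass: σ_y = 30.50 MPa, ρ = 2210 kg/m³, cost = 4.900 $/kg
  alloy steel: M = 56.2 kN·m per $
  magnesium alloy: M = 26.6 kN·m per $
  GFRP laminate: M = 19.2 kN·m per $
  alumina ceramic: M = 4.23 kN·m per $
  borosilicate glass: M = 2.82 kN·m per $
Highest index: alloy steel.

alloy steel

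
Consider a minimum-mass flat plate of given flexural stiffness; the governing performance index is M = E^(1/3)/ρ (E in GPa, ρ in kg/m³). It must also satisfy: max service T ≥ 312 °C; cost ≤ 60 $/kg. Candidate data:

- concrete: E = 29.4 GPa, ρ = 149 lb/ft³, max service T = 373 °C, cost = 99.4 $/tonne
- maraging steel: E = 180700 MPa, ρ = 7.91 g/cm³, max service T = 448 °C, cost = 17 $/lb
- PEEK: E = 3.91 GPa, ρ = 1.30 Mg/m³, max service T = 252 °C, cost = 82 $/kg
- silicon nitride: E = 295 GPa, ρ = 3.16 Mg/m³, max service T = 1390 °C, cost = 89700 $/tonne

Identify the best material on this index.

Screen on constraints: max service T ≥ 312 °C; cost ≤ 60 $/kg. Survivors: concrete, maraging steel.
After converting to SI:
  concrete: E = 29.40 GPa, ρ = 2387 kg/m³
  maraging steel: E = 180.7 GPa, ρ = 7910 kg/m³
  concrete: M = 1.29×10⁻³
  maraging steel: M = 0.715×10⁻³
Concrete has the largest M.

concrete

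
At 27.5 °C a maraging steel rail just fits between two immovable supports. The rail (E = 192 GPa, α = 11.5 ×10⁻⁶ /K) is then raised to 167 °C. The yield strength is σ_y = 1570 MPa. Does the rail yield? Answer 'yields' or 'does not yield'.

ΔT = 139.5 K. Constrained thermal stress σ = E·α·ΔT = 192.0×10³ MPa × 11.5×10⁻⁶ × 139.5 = 308 MPa (compressive).
Compare to σ_y = 1570 MPa: σ < σ_y, so it does not yield.

does not yield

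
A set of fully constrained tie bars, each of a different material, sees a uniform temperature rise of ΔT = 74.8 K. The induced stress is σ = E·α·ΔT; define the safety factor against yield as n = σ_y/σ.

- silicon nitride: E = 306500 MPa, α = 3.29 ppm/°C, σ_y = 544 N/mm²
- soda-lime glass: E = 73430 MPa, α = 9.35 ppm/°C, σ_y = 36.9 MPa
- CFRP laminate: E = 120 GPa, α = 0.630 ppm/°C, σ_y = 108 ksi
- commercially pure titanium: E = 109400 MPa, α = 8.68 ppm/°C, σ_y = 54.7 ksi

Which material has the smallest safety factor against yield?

Per material, after unit conversion:
  silicon nitride: E = 306.5, α = 3.29, σ_y = 544.0 → σ = 75.4 MPa, n = 7.21
  soda-lime glass: E = 73.43, α = 9.35, σ_y = 36.90 → σ = 51.4 MPa, n = 0.719
  CFRP laminate: E = 120.0, α = 0.630, σ_y = 744.6 → σ = 5.65 MPa, n = 132
  commercially pure titanium: E = 109.4, α = 8.68, σ_y = 377.1 → σ = 71.0 MPa, n = 5.31
The minimum is soda-lime glass at n = 0.719.

soda-lime glass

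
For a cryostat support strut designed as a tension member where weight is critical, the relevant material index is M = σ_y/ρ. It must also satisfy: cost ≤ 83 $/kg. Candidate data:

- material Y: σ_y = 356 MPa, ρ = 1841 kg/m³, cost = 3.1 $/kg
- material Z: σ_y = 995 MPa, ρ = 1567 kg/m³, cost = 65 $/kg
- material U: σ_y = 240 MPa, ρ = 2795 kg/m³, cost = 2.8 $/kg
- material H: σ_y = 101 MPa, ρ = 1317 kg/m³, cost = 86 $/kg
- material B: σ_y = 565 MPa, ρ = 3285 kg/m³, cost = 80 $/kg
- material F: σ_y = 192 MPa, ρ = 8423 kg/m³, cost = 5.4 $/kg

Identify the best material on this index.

material Z

Screen on constraints: cost ≤ 83 $/kg. Survivors: material Y, material Z, material U, material B, material F.
Evaluate M for each candidate:
  material Z: M = 635 kN·m/kg
  material Y: M = 193 kN·m/kg
  material B: M = 172 kN·m/kg
  material U: M = 85.9 kN·m/kg
  material F: M = 22.8 kN·m/kg
Highest index: material Z.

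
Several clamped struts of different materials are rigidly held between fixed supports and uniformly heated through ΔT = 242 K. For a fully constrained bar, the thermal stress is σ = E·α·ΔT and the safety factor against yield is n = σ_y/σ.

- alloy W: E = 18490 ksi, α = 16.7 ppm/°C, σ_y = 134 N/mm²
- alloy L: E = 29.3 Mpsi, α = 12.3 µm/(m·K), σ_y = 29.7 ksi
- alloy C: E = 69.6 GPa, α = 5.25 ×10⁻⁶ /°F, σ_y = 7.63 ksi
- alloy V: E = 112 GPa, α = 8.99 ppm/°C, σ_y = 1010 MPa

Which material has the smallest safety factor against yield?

alloy W

Per material, after unit conversion:
  alloy W: E = 127.5, α = 16.7, σ_y = 134.0 → σ = 515 MPa, n = 0.260
  alloy L: E = 202.0, α = 12.3, σ_y = 204.8 → σ = 601 MPa, n = 0.341
  alloy C: E = 69.60, α = 9.45, σ_y = 52.61 → σ = 159 MPa, n = 0.331
  alloy V: E = 112.0, α = 8.99, σ_y = 1010 → σ = 244 MPa, n = 4.15
The minimum is alloy W at n = 0.260.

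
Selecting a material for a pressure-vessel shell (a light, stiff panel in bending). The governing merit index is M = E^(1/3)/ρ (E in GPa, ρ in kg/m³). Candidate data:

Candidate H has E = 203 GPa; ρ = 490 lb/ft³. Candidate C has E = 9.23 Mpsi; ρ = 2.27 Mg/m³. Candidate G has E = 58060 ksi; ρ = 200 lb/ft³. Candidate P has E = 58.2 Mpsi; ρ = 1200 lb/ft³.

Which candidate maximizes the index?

candidate G

Normalizing units and computing the index:
  candidate H: E = 203.0 GPa, ρ = 7849 kg/m³
  candidate C: E = 63.64 GPa, ρ = 2270 kg/m³
  candidate G: E = 400.3 GPa, ρ = 3204 kg/m³
  candidate P: E = 401.3 GPa, ρ = 19220 kg/m³
  candidate G: M = 2.30×10⁻³
  candidate C: M = 1.76×10⁻³
  candidate H: M = 0.749×10⁻³
  candidate P: M = 0.384×10⁻³
Candidate G ranks first.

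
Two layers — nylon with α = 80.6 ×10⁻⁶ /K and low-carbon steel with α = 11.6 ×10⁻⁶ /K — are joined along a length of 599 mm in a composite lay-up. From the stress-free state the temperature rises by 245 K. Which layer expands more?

α(nylon) = 80.6×10⁻⁶/K vs α(low-carbon steel) = 11.6×10⁻⁶/K.
Higher α expands more for the same ΔT: nylon.

nylon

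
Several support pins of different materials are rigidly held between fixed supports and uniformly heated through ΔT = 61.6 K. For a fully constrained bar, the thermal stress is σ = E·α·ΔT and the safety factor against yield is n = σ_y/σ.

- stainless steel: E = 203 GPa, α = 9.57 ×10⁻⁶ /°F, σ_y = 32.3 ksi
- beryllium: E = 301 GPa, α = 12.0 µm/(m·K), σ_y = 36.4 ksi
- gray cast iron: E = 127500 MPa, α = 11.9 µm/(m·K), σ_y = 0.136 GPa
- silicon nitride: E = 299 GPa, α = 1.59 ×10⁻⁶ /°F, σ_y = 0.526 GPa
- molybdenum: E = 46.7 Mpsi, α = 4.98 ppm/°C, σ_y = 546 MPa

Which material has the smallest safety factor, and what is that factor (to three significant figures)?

In consistent units (E in GPa, α in ×10⁻⁶/K, σ_y in MPa):
  stainless steel: E = 203.0, α = 17.2, σ_y = 222.7 → σ = 215 MPa, n = 1.03
  beryllium: E = 301.0, α = 12.0, σ_y = 251.0 → σ = 222 MPa, n = 1.13
  gray cast iron: E = 127.5, α = 11.9, σ_y = 136.0 → σ = 93.5 MPa, n = 1.46
  silicon nitride: E = 299.0, α = 2.86, σ_y = 526.0 → σ = 52.7 MPa, n = 9.98
  molybdenum: E = 322.0, α = 4.98, σ_y = 546.0 → σ = 98.8 MPa, n = 5.53
The minimum is stainless steel at n = 1.03.

stainless steel, n = 1.03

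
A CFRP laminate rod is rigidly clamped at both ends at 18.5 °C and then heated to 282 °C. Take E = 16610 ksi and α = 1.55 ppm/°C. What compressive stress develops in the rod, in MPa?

E = 16610 ksi = 114.5 GPa.
ΔT = 263.5 K. Constrained thermal stress σ = E·α·ΔT = 114.5×10³ MPa × 1.55×10⁻⁶ × 263.5 = 46.8 MPa (compressive).

46.8 MPa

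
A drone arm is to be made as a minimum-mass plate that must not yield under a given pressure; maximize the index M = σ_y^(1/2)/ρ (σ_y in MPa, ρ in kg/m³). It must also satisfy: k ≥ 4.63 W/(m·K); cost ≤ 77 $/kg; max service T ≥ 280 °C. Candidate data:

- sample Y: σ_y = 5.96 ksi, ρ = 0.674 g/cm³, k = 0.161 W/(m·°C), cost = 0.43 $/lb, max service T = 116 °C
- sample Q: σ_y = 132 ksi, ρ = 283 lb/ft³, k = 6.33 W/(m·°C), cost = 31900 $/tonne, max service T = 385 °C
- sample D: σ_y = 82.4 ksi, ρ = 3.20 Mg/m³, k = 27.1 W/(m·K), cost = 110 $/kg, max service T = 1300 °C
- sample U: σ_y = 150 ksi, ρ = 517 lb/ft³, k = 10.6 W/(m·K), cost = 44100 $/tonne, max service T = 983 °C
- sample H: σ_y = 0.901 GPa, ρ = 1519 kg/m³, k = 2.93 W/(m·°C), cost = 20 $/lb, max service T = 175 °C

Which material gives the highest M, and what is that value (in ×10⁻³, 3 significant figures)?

sample Q, M = 6.65×10⁻³

Screen on constraints: k ≥ 4.63 W/(m·K); cost ≤ 77 $/kg; max service T ≥ 280 °C. Survivors: sample Q, sample U.
In SI units:
  sample Q: σ_y = 910.1 MPa, ρ = 4533 kg/m³
  sample U: σ_y = 1034 MPa, ρ = 8282 kg/m³
  sample Q: M = 6.65×10⁻³
  sample U: M = 3.88×10⁻³
Highest index: sample Q.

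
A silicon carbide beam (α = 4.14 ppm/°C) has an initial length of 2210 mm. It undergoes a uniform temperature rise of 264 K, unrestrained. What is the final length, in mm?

2212.4 mm

ΔL = α·L₀·ΔT = 4.14×10⁻⁶ × 2210 mm × 264.0 K = 2.42 mm.
L = L₀ + ΔL = 2210 + 2.42 = 2212.4 mm.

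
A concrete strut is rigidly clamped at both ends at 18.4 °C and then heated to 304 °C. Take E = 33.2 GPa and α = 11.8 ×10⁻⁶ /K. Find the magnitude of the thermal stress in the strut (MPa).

ΔT = 285.6 K. Constrained thermal stress σ = E·α·ΔT = 33.20×10³ MPa × 11.8×10⁻⁶ × 285.6 = 112 MPa (compressive).

112 MPa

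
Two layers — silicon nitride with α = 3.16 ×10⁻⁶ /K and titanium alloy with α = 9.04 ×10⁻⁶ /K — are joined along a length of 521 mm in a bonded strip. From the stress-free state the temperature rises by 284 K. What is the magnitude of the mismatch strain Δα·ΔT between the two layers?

1.67×10⁻³

Δα = |3.16 − 9.04|×10⁻⁶/K = 5.88×10⁻⁶/K.
Mismatch strain = Δα·ΔT = 5.88×10⁻⁶ × 284.0 = 1.67×10⁻³.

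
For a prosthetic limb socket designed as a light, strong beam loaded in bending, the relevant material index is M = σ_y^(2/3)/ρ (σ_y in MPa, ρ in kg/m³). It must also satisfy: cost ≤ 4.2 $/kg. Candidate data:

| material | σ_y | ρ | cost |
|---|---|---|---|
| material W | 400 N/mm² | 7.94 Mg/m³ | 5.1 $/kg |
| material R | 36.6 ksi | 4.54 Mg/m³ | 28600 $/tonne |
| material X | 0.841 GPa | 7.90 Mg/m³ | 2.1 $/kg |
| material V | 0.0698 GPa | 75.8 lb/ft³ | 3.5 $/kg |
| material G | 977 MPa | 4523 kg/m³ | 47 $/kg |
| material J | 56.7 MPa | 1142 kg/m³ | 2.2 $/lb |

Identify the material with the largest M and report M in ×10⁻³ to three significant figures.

Screen on constraints: cost ≤ 4.2 $/kg. Survivors: material X, material V.
Convert each candidate to consistent units, then evaluate M:
  material X: σ_y = 841.0 MPa, ρ = 7900 kg/m³
  material V: σ_y = 69.80 MPa, ρ = 1214 kg/m³
  material V: M = 14.0×10⁻³
  material X: M = 11.3×10⁻³
Material V ranks first.

material V, M = 14.0×10⁻³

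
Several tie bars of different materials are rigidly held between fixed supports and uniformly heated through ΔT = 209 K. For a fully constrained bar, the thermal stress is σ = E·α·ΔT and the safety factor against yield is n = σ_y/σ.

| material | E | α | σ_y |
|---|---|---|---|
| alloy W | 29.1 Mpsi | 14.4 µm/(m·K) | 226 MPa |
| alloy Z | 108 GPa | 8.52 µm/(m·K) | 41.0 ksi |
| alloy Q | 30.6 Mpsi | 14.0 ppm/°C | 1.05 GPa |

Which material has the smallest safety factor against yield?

Converting E to GPa, α to ×10⁻⁶/K, σ_y to MPa, then σ and n for each:
  alloy W: E = 200.6, α = 14.4, σ_y = 226.0 → σ = 604 MPa, n = 0.374
  alloy Z: E = 108.0, α = 8.52, σ_y = 282.7 → σ = 192 MPa, n = 1.47
  alloy Q: E = 211.0, α = 14.0, σ_y = 1050 → σ = 617 MPa, n = 1.70
The minimum is alloy W at n = 0.374.

alloy W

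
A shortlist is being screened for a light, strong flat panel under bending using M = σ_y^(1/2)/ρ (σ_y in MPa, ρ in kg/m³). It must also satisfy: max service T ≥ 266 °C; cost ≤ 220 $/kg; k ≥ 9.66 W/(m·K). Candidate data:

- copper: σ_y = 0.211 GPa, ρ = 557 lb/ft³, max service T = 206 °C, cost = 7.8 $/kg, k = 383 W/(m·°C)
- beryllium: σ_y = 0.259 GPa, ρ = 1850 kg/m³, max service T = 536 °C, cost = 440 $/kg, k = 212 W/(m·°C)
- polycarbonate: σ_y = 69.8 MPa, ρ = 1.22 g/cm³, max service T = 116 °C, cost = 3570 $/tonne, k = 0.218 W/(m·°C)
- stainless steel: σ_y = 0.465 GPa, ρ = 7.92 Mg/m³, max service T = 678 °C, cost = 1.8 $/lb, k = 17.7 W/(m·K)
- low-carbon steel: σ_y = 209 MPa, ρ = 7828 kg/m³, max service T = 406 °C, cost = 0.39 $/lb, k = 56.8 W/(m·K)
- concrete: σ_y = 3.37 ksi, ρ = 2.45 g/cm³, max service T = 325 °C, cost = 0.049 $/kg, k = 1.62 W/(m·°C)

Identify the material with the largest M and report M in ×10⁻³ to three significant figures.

Screen on constraints: max service T ≥ 266 °C; cost ≤ 220 $/kg; k ≥ 9.66 W/(m·K). Survivors: stainless steel, low-carbon steel.
After converting to SI:
  stainless steel: σ_y = 465.0 MPa, ρ = 7920 kg/m³
  low-carbon steel: σ_y = 209.0 MPa, ρ = 7828 kg/m³
  stainless steel: M = 2.72×10⁻³
  low-carbon steel: M = 1.85×10⁻³
Highest index: stainless steel.

stainless steel, M = 2.72×10⁻³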